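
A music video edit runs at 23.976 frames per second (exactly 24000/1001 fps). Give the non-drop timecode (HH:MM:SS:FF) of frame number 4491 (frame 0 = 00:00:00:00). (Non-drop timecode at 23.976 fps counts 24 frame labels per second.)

4491 ÷ 24 = 187 full seconds, remainder 3 frames.
187 s = 0 h 3 min 7 s.
Timecode: 00:03:07:03.

00:03:07:03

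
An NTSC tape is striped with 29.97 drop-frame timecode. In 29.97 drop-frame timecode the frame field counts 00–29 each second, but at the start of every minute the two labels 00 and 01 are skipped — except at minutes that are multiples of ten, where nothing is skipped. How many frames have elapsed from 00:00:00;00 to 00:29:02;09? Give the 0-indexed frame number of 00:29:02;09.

As if non-drop at 30 labels/s: (0 × 3600 + 29 × 60 + 2) × 30 + 9 = 52269.
Minute boundaries passed: 29; those not divisible by 10: 29 − 2 = 27; dropped labels = 2 × 27 = 54.
Actual frame index = 52269 − 54 = 52215.

52215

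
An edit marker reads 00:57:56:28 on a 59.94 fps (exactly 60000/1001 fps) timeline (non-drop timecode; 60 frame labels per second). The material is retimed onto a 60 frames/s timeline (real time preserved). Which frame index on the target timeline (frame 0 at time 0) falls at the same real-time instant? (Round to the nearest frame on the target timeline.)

Source frame index: (0×3600 + 57×60 + 56) × 60 + 28 = 208588.
Real time: 208588 / (60000/1001) = 52199147/15000 s.
Target frame: (52199147/15000) × (60) = 52199147/250 ≈ 208796.588 → 208797.

frame 208797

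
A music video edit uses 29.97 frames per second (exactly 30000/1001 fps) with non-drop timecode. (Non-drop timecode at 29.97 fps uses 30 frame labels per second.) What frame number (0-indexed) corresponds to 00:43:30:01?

Total seconds to the label: (0 × 3600 + 43 × 60 + 30) = 2610.
Frame index = 2610 × 30 + 1 = 78301.

78301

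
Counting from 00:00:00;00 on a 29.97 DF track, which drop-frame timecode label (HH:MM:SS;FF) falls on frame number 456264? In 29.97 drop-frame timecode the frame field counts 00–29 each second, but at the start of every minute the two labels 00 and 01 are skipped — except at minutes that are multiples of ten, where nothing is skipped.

Ten DF minutes hold 17982 frames, so frame 456264 lies in block 25 (frames 449550–467531) with 6714 frames into that block.
The block's first minute is 1800 frames and the rest 1798 each; 6714 frames reaches minute 3, so 25 × 18 + 3 × 2 = 456 labels have been skipped so far.
Adding those back, label number 456264 + 456 = 456720 at 30 labels/s is 15224 s + 0 f = 4 h 13 min 44 s frame 0, i.e. 04:13:44;00.

04:13:44;00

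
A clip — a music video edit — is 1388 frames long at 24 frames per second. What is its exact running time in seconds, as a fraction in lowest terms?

347/6 seconds

Running time = 1388 ÷ (24) = 1388 × 1/24 = 347/6 s.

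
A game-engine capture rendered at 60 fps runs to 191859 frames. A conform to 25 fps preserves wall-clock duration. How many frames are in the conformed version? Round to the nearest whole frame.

79941 frames

Frames at target rate = 191859 × (25) / (60) = 319765/4 ≈ 79941.250.
Nearest whole frame: 79941.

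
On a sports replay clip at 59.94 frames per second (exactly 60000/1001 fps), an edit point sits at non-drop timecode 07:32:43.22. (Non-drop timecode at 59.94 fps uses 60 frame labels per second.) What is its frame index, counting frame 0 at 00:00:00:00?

1629802

Total seconds to the label: (7 × 3600 + 32 × 60 + 43) = 27163.
Frame index = 27163 × 60 + 22 = 1629802.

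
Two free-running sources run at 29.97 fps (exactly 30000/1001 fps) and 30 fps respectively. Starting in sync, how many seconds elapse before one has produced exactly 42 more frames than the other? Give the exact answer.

The gap grows by |30 − 30000/1001| = 30/1001 frames per second.
Time for a 42-frame gap: 42 ÷ (30/1001) = 1401.4 s.

1401.4 seconds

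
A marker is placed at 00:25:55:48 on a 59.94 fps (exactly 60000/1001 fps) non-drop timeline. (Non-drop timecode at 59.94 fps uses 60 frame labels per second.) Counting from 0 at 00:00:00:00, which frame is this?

frame 93348

Total seconds to the label: (0 × 3600 + 25 × 60 + 55) = 1555.
Frame index = 1555 × 60 + 48 = 93348.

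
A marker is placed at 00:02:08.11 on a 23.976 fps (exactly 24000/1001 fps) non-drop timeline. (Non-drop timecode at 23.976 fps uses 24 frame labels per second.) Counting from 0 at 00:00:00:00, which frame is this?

Total seconds to the label: (0 × 3600 + 2 × 60 + 8) = 128.
Frame index = 128 × 24 + 11 = 3083.

3083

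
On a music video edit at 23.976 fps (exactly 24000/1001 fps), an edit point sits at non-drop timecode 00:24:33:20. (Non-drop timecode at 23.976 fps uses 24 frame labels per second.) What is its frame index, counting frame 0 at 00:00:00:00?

Total seconds to the label: (0 × 3600 + 24 × 60 + 33) = 1473.
Frame index = 1473 × 24 + 20 = 35372.

35372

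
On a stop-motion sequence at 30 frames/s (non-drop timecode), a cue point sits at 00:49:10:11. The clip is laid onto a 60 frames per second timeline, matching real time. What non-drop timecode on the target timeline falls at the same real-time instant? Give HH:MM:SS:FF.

00:49:10:22

Source frame index: (0×3600 + 49×60 + 10) × 30 + 11 = 88511.
Real time: 88511 / (30) = 88511/30 s.
Target frame: (88511/30) × (60) = 177022.
At 60 labels/s: frame 177022 → 00:49:10:22.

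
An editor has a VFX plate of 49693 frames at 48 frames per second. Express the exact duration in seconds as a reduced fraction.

49693/48 seconds

Running time = 49693 ÷ (48) = 49693 × 1/48 = 49693/48 s.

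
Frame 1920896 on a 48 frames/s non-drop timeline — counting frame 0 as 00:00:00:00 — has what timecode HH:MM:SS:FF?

11:06:58:32

1920896 ÷ 48 = 40018 full seconds, remainder 32 frames.
40018 s = 11 h 6 min 58 s.
Timecode: 11:06:58:32.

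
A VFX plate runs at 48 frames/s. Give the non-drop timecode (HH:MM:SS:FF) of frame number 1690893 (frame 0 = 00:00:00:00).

1690893 ÷ 48 = 35226 full seconds, remainder 45 frames.
35226 s = 9 h 47 min 6 s.
Timecode: 09:47:06:45.

09:47:06:45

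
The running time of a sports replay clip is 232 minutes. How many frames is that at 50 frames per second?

696000 frames

232 min = 13920 s.
Frames = 13920 × 50 = 696000.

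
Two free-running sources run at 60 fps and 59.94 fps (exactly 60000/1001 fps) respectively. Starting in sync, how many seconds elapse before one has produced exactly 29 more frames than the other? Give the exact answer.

The gap grows by |60000/1001 − 60| = 60/1001 frames per second.
Time for a 29-frame gap: 29 ÷ (60/1001) = 29029/60 s.

29029/60 seconds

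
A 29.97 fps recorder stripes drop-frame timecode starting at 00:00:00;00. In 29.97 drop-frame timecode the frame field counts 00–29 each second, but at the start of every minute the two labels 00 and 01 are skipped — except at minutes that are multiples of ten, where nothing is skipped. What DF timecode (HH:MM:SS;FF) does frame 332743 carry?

03:05:02;17

Each 10-minute DF block holds 10 × 60 × 30 − 9 × 2 = 17982 frames. 332743 ÷ 17982 → 18 full blocks, remainder 9067.
Within the partial block the first minute is 1800 frames and each further minute 1798, so 5 further minute boundaries passed. Total skipped labels = 18 × 18 + 2 × 5 = 334.
Non-drop label index = 332743 + 334 = 333077; at 30 labels/s that is 03:05:02:17, i.e. DF 03:05:02;17.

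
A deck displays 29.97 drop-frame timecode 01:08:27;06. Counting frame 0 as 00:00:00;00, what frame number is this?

123092

Complete 10-minute blocks: 6, each 17982 frames → 107892.
Remaining 8 whole minutes in the current block: 1800 + 7 × 1798 = 14386 frames.
Within the current minute: 27 × 30 + 6 − 2 = 814 (labels ;00/;01 skipped at this minute). Total = 107892 + 14386 + 814 = 123092.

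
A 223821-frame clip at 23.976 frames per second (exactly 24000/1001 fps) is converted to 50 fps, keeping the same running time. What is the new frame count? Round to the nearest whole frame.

466760 frames

Frames at target rate = 223821 × (50) / (24000/1001) = 74681607/160 ≈ 466760.044.
Nearest whole frame: 466760.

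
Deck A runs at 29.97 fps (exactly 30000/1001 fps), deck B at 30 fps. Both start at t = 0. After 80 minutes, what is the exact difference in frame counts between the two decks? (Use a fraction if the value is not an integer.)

80 min = 4800 s.
A emits 30000/1001 × 4800 = 144000000/1001 frames; B emits 30 × 4800 = 144000.
Difference = 144000/1001 frames (≈ 143.8561); B is ahead of A.

144000/1001 frames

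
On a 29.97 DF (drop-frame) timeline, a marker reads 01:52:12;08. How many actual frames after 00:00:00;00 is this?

201766

Complete 10-minute blocks: 11, each 17982 frames → 197802.
Remaining 2 whole minutes in the current block: 1800 + 1 × 1798 = 3598 frames.
Within the current minute: 12 × 30 + 8 − 2 = 366 (labels ;00/;01 skipped at this minute). Total = 197802 + 3598 + 366 = 201766.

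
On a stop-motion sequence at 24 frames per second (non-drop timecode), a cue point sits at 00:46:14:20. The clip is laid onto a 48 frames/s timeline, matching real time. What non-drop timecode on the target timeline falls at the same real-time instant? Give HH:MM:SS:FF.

Source frame index: (0×3600 + 46×60 + 14) × 24 + 20 = 66596.
Real time: 66596 / (24) = 16649/6 s.
Target frame: (16649/6) × (48) = 133192.
At 48 labels/s: frame 133192 → 00:46:14:40.

00:46:14:40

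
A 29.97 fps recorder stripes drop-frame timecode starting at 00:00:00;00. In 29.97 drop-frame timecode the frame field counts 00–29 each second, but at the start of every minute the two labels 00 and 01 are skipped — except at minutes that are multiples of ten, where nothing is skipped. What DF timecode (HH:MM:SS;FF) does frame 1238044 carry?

Ten DF minutes hold 17982 frames, so frame 1238044 lies in block 68 (frames 1222776–1240757) with 15268 frames into that block.
The block's first minute is 1800 frames and the rest 1798 each; 15268 frames reaches minute 8, so 68 × 18 + 8 × 2 = 1240 labels have been skipped so far.
Adding those back, label number 1238044 + 1240 = 1239284 at 30 labels/s is 41309 s + 14 f = 11 h 28 min 29 s frame 14, i.e. 11:28:29;14.

11:28:29;14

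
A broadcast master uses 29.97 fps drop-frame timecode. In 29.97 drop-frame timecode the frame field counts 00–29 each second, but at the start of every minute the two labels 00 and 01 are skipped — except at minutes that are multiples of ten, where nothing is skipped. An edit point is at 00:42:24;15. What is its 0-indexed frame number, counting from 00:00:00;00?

As if non-drop at 30 labels/s: (0 × 3600 + 42 × 60 + 24) × 30 + 15 = 76335.
Minute boundaries passed: 42; those not divisible by 10: 42 − 4 = 38; dropped labels = 2 × 38 = 76.
Actual frame index = 76335 − 76 = 76259.

76259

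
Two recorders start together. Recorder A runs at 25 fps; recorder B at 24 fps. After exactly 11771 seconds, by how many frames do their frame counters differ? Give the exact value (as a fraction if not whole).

11771 frames

A emits 25 × 11771 = 294275 frames; B emits 24 × 11771 = 282504.
Difference = 11771 frames; B is behind A.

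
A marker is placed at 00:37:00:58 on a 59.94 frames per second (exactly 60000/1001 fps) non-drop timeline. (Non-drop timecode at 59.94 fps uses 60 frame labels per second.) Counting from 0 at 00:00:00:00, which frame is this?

Total seconds to the label: (0 × 3600 + 37 × 60 + 0) = 2220.
Frame index = 2220 × 60 + 58 = 133258.

133258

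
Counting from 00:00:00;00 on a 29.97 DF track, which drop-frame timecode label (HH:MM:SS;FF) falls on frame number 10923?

Ten DF minutes hold 17982 frames, so frame 10923 lies in block 0 (frames 0–17981) with 10923 frames into that block.
The block's first minute is 1800 frames and the rest 1798 each; 10923 frames reaches minute 6, so 0 × 18 + 6 × 2 = 12 labels have been skipped so far.
Adding those back, label number 10923 + 12 = 10935 at 30 labels/s is 364 s + 15 f = 0 h 6 min 4 s frame 15, i.e. 00:06:04;15.

00:06:04;15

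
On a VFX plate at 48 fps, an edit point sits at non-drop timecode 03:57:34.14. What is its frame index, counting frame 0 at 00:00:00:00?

Total seconds to the label: (3 × 3600 + 57 × 60 + 34) = 14254.
Frame index = 14254 × 48 + 14 = 684206.

frame 684206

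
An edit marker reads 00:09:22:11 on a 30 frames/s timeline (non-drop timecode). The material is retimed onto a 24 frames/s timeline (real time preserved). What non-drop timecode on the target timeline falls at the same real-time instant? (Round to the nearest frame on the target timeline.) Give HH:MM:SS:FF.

Source frame index: (0×3600 + 9×60 + 22) × 30 + 11 = 16871.
Real time: 16871 / (30) = 16871/30 s.
Target frame: (16871/30) × (24) = 67484/5 ≈ 13496.800 → 13497.
At 24 labels/s: frame 13497 → 00:09:22:09.

00:09:22:09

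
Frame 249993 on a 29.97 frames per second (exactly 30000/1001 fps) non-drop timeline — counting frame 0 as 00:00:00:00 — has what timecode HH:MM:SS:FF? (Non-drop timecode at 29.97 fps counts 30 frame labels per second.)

02:18:53:03

249993 ÷ 30 = 8333 full seconds, remainder 3 frames.
8333 s = 2 h 18 min 53 s.
Timecode: 02:18:53:03.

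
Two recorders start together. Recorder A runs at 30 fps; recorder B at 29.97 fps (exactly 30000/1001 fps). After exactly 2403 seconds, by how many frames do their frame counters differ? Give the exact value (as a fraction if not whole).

A emits 30 × 2403 = 72090 frames; B emits 30000/1001 × 2403 = 72090000/1001.
Difference = 72090/1001 frames (≈ 72.0180); B is behind A.

72090/1001 frames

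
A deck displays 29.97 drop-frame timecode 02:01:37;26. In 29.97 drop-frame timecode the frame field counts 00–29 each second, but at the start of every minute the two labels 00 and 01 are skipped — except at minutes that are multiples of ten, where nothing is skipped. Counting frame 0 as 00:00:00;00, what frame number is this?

Complete 10-minute blocks: 12, each 17982 frames → 215784.
Remaining 1 whole minute in the current block: 1800 + 0 × 1798 = 1800 frames.
Within the current minute: 37 × 30 + 26 − 2 = 1134 (labels ;00/;01 skipped at this minute). Total = 215784 + 1800 + 1134 = 218718.

218718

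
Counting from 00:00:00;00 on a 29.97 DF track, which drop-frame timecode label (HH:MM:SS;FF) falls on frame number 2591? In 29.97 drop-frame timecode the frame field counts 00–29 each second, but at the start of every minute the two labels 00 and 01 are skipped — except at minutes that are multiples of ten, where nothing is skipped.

Ten DF minutes hold 17982 frames, so frame 2591 lies in block 0 (frames 0–17981) with 2591 frames into that block.
The block's first minute is 1800 frames and the rest 1798 each; 2591 frames reaches minute 1, so 0 × 18 + 1 × 2 = 2 labels have been skipped so far.
Adding those back, label number 2591 + 2 = 2593 at 30 labels/s is 86 s + 13 f = 0 h 1 min 26 s frame 13, i.e. 00:01:26;13.

00:01:26;13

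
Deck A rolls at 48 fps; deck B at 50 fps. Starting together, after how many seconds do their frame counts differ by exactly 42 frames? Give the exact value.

21 seconds

The gap grows by |50 − 48| = 2 frames per second.
Time for a 42-frame gap: 42 ÷ (2) = 21 s.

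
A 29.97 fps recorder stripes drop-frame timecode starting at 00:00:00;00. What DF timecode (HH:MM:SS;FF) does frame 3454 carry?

Ten DF minutes hold 17982 frames, so frame 3454 lies in block 0 (frames 0–17981) with 3454 frames into that block.
The block's first minute is 1800 frames and the rest 1798 each; 3454 frames reaches minute 1, so 0 × 18 + 1 × 2 = 2 labels have been skipped so far.
Adding those back, label number 3454 + 2 = 3456 at 30 labels/s is 115 s + 6 f = 0 h 1 min 55 s frame 6, i.e. 00:01:55;06.

00:01:55;06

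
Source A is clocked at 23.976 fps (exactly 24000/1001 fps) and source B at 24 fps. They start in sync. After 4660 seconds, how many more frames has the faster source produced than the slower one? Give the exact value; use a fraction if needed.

111840/1001 frames

A emits 24000/1001 × 4660 = 111840000/1001 frames; B emits 24 × 4660 = 111840.
Difference = 111840/1001 frames (≈ 111.7283); B is ahead of A.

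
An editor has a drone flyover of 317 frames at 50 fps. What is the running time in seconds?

Running time = 317 / (50) = 6.34 s.

6.34 seconds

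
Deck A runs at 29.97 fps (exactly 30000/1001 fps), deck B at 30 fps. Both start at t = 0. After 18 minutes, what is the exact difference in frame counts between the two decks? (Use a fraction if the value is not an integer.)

32400/1001 frames

18 min = 1080 s.
A emits 30000/1001 × 1080 = 32400000/1001 frames; B emits 30 × 1080 = 32400.
Difference = 32400/1001 frames (≈ 32.3676); B is ahead of A.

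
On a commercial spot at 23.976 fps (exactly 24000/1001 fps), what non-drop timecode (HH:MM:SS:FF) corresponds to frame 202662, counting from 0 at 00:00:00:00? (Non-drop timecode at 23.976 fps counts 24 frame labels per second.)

02:20:44:06

202662 ÷ 24 = 8444 full seconds, remainder 6 frames.
8444 s = 2 h 20 min 44 s.
Timecode: 02:20:44:06.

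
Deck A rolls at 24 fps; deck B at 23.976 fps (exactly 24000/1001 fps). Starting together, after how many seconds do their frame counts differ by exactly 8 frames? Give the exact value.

1001/3 seconds

The gap grows by |24000/1001 − 24| = 24/1001 frames per second.
Time for a 8-frame gap: 8 ÷ (24/1001) = 1001/3 s.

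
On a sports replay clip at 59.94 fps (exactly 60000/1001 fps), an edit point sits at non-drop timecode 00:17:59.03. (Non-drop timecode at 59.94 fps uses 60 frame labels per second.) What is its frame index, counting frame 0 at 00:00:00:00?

frame 64743

Total seconds to the label: (0 × 3600 + 17 × 60 + 59) = 1079.
Frame index = 1079 × 60 + 3 = 64743.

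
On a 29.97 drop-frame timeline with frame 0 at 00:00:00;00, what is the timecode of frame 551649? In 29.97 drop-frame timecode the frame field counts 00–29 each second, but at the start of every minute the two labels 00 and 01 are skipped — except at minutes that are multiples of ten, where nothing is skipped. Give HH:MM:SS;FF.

05:06:46;21

Each 10-minute DF block holds 10 × 60 × 30 − 9 × 2 = 17982 frames. 551649 ÷ 17982 → 30 full blocks, remainder 12189.
Within the partial block the first minute is 1800 frames and each further minute 1798, so 6 further minute boundaries passed. Total skipped labels = 18 × 30 + 2 × 6 = 552.
Non-drop label index = 551649 + 552 = 552201; at 30 labels/s that is 05:06:46:21, i.e. DF 05:06:46;21.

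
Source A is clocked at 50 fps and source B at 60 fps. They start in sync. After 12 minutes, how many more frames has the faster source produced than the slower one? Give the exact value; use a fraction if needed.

12 min = 720 s.
A emits 50 × 720 = 36000 frames; B emits 60 × 720 = 43200.
Difference = 7200 frames; B is ahead of A.

7200 frames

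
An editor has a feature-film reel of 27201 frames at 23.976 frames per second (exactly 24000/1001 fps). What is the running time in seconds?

Running time = 27201 / (24000/1001) = 1134.508375 s.

1134.508375 seconds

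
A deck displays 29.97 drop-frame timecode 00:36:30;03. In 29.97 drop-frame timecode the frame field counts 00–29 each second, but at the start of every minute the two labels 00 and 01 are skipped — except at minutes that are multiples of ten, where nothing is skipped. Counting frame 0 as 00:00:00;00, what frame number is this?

As if non-drop at 30 labels/s: (0 × 3600 + 36 × 60 + 30) × 30 + 3 = 65703.
Minute boundaries passed: 36; those not divisible by 10: 36 − 3 = 33; dropped labels = 2 × 33 = 66.
Actual frame index = 65703 − 66 = 65637.

65637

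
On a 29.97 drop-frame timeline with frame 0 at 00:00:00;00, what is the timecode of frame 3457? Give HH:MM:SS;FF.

Ten DF minutes hold 17982 frames, so frame 3457 lies in block 0 (frames 0–17981) with 3457 frames into that block.
The block's first minute is 1800 frames and the rest 1798 each; 3457 frames reaches minute 1, so 0 × 18 + 1 × 2 = 2 labels have been skipped so far.
Adding those back, label number 3457 + 2 = 3459 at 30 labels/s is 115 s + 9 f = 0 h 1 min 55 s frame 9, i.e. 00:01:55;09.

00:01:55;09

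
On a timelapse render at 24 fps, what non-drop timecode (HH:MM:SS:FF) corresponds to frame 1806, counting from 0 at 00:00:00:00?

1806 ÷ 24 = 75 full seconds, remainder 6 frames.
75 s = 0 h 1 min 15 s.
Timecode: 00:01:15:06.

00:01:15:06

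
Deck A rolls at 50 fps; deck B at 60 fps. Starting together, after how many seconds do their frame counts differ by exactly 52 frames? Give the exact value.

5.2 seconds

The gap grows by |60 − 50| = 10 frames per second.
Time for a 52-frame gap: 52 ÷ (10) = 5.2 s.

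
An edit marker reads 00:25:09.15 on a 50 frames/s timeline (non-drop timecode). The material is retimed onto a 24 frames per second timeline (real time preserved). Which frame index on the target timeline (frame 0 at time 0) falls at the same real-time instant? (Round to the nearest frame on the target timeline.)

frame 36223

Source frame index: (0×3600 + 25×60 + 9) × 50 + 15 = 75465.
Real time: 75465 / (50) = 15093/10 s.
Target frame: (15093/10) × (24) = 181116/5 ≈ 36223.200 → 36223.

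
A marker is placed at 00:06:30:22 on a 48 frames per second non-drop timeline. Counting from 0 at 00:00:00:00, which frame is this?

Total seconds to the label: (0 × 3600 + 6 × 60 + 30) = 390.
Frame index = 390 × 48 + 22 = 18742.

frame 18742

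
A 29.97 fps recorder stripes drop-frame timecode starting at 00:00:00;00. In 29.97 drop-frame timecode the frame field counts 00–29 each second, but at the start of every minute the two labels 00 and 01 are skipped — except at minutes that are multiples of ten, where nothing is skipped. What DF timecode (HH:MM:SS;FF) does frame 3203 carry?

00:01:46;25

Each 10-minute DF block holds 10 × 60 × 30 − 9 × 2 = 17982 frames. 3203 ÷ 17982 → 0 full blocks, remainder 3203.
Within the partial block the first minute is 1800 frames and each further minute 1798, so 1 further minute boundary passed. Total skipped labels = 18 × 0 + 2 × 1 = 2.
Non-drop label index = 3203 + 2 = 3205; at 30 labels/s that is 00:01:46:25, i.e. DF 00:01:46;25.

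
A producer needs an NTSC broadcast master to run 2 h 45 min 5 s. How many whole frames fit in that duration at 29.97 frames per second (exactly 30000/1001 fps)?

296853 frames

2 h 45 min 5 s = 9905 s.
Frames = 9905 × 30000/1001 = 42450000/143 ≈ 296853.1469.
Complete frames: 296853.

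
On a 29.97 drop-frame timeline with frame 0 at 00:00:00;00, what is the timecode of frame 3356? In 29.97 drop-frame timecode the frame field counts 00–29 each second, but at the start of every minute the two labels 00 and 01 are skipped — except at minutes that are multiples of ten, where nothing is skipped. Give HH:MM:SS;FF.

00:01:51;28

Each 10-minute DF block holds 10 × 60 × 30 − 9 × 2 = 17982 frames. 3356 ÷ 17982 → 0 full blocks, remainder 3356.
Within the partial block the first minute is 1800 frames and each further minute 1798, so 1 further minute boundary passed. Total skipped labels = 18 × 0 + 2 × 1 = 2.
Non-drop label index = 3356 + 2 = 3358; at 30 labels/s that is 00:01:51:28, i.e. DF 00:01:51;28.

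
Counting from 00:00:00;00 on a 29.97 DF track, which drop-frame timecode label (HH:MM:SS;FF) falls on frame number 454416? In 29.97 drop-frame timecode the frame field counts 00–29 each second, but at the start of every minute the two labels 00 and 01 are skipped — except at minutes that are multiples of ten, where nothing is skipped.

Ten DF minutes hold 17982 frames, so frame 454416 lies in block 25 (frames 449550–467531) with 4866 frames into that block.
The block's first minute is 1800 frames and the rest 1798 each; 4866 frames reaches minute 2, so 25 × 18 + 2 × 2 = 454 labels have been skipped so far.
Adding those back, label number 454416 + 454 = 454870 at 30 labels/s is 15162 s + 10 f = 4 h 12 min 42 s frame 10, i.e. 04:12:42;10.

04:12:42;10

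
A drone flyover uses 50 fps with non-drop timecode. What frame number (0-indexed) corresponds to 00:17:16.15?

51815

Total seconds to the label: (0 × 3600 + 17 × 60 + 16) = 1036.
Frame index = 1036 × 50 + 15 = 51815.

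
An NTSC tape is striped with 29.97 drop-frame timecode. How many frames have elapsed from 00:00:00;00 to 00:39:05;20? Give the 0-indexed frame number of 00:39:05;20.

70298

As if non-drop at 30 labels/s: (0 × 3600 + 39 × 60 + 5) × 30 + 20 = 70370.
Minute boundaries passed: 39; those not divisible by 10: 39 − 3 = 36; dropped labels = 2 × 36 = 72.
Actual frame index = 70370 − 72 = 70298.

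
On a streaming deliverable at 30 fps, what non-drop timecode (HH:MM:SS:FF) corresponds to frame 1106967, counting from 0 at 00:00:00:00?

10:14:58:27

1106967 ÷ 30 = 36898 full seconds, remainder 27 frames.
36898 s = 10 h 14 min 58 s.
Timecode: 10:14:58:27.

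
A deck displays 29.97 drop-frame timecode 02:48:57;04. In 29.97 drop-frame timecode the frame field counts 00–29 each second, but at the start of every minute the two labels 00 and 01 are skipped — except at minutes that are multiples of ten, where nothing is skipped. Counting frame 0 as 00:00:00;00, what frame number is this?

As if non-drop at 30 labels/s: (2 × 3600 + 48 × 60 + 57) × 30 + 4 = 304114.
Minute boundaries passed: 168; those not divisible by 10: 168 − 16 = 152; dropped labels = 2 × 152 = 304.
Actual frame index = 304114 − 304 = 303810.

303810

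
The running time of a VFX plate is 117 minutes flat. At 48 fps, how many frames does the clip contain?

117 min = 7020 s.
Frames = 7020 × 48 = 336960.

336960 frames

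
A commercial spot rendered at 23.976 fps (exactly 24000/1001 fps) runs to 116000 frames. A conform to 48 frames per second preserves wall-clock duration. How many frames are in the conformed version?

Target frames = source frames × (target rate / source rate) = 116000 × (48)/(24000/1001) = 116000 × 1001/500 = 232232.

232232 frames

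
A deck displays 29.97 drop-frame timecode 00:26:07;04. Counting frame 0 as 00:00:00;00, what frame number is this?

46966

As if non-drop at 30 labels/s: (0 × 3600 + 26 × 60 + 7) × 30 + 4 = 47014.
Minute boundaries passed: 26; those not divisible by 10: 26 − 2 = 24; dropped labels = 2 × 24 = 48.
Actual frame index = 47014 − 48 = 46966.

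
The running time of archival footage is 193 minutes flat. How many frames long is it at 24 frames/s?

193 min = 11580 s.
Frames = 11580 × 24 = 277920.

277920 frames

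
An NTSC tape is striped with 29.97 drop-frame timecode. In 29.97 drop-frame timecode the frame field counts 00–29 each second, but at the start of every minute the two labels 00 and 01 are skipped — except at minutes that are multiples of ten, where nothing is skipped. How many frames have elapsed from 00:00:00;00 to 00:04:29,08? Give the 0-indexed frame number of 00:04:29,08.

Complete 10-minute blocks: 0, each 17982 frames → 0.
Remaining 4 whole minutes in the current block: 1800 + 3 × 1798 = 7194 frames.
Within the current minute: 29 × 30 + 8 − 2 = 876 (labels ;00/;01 skipped at this minute). Total = 0 + 7194 + 876 = 8070.

8070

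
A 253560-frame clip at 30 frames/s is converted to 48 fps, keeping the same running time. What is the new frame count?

Frames at target rate = 253560 × (48) / (30) = 405696.

405696 frames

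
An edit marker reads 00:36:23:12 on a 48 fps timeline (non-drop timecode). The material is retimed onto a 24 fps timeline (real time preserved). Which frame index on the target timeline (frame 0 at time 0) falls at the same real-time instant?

frame 52398

Source frame index: (0×3600 + 36×60 + 23) × 48 + 12 = 104796.
Real time: 104796 / (48) = 8733/4 s.
Target frame: (8733/4) × (24) = 52398.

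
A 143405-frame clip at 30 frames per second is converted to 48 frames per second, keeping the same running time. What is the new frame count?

229448 frames

Target frames = source frames × (target rate / source rate) = 143405 × (48)/(30) = 143405 × 8/5 = 229448.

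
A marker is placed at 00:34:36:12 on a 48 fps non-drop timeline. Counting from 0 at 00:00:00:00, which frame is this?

Total seconds to the label: (0 × 3600 + 34 × 60 + 36) = 2076.
Frame index = 2076 × 48 + 12 = 99660.

frame 99660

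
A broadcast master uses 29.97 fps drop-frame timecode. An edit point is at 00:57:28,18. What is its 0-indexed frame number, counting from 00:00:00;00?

Complete 10-minute blocks: 5, each 17982 frames → 89910.
Remaining 7 whole minutes in the current block: 1800 + 6 × 1798 = 12588 frames.
Within the current minute: 28 × 30 + 18 − 2 = 856 (labels ;00/;01 skipped at this minute). Total = 89910 + 12588 + 856 = 103354.

103354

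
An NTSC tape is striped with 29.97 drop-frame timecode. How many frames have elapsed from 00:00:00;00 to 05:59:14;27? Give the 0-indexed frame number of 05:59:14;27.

645999

As if non-drop at 30 labels/s: (5 × 3600 + 59 × 60 + 14) × 30 + 27 = 646647.
Minute boundaries passed: 359; those not divisible by 10: 359 − 35 = 324; dropped labels = 2 × 324 = 648.
Actual frame index = 646647 − 648 = 645999.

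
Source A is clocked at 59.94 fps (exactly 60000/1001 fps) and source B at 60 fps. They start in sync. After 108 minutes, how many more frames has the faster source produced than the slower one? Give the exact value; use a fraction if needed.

108 min = 6480 s.
A emits 60000/1001 × 6480 = 388800000/1001 frames; B emits 60 × 6480 = 388800.
Difference = 388800/1001 frames (≈ 388.4116); B is ahead of A.

388800/1001 frames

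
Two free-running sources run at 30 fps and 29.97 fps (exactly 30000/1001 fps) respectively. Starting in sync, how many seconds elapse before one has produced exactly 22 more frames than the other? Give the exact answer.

The gap grows by |30000/1001 − 30| = 30/1001 frames per second.
Time for a 22-frame gap: 22 ÷ (30/1001) = 11011/15 s.

11011/15 seconds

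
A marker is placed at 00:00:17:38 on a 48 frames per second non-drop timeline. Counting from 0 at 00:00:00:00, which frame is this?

Total seconds to the label: (0 × 3600 + 0 × 60 + 17) = 17.
Frame index = 17 × 48 + 38 = 854.

frame 854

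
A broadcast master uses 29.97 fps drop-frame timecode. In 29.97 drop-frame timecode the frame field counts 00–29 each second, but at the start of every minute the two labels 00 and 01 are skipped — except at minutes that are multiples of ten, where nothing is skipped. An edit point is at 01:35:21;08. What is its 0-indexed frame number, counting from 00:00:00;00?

As if non-drop at 30 labels/s: (1 × 3600 + 35 × 60 + 21) × 30 + 8 = 171638.
Minute boundaries passed: 95; those not divisible by 10: 95 − 9 = 86; dropped labels = 2 × 86 = 172.
Actual frame index = 171638 − 172 = 171466.

171466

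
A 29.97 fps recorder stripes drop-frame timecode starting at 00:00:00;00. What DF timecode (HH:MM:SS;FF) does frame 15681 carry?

Ten DF minutes hold 17982 frames, so frame 15681 lies in block 0 (frames 0–17981) with 15681 frames into that block.
The block's first minute is 1800 frames and the rest 1798 each; 15681 frames reaches minute 8, so 0 × 18 + 8 × 2 = 16 labels have been skipped so far.
Adding those back, label number 15681 + 16 = 15697 at 30 labels/s is 523 s + 7 f = 0 h 8 min 43 s frame 7, i.e. 00:08:43;07.

00:08:43;07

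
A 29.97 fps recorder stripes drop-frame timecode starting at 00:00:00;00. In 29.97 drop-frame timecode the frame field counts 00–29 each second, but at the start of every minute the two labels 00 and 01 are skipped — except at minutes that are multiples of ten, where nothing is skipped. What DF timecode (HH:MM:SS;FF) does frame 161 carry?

Ten DF minutes hold 17982 frames, so frame 161 lies in block 0 (frames 0–17981) with 161 frames into that block.
The block's first minute is 1800 frames and the rest 1798 each; 161 frames reaches minute 0, so 0 × 18 + 0 × 2 = 0 labels have been skipped so far.
Adding those back, label number 161 + 0 = 161 at 30 labels/s is 5 s + 11 f = 0 h 0 min 5 s frame 11, i.e. 00:00:05;11.

00:00:05;11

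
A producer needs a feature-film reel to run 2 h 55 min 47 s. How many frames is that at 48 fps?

506256 frames

2 h 55 min 47 s = 10547 s.
Frames = 10547 × 48 = 506256.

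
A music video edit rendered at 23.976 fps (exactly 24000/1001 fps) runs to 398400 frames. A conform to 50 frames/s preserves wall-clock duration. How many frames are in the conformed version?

830830 frames

Target frames = source frames × (target rate / source rate) = 398400 × (50)/(24000/1001) = 398400 × 1001/480 = 830830.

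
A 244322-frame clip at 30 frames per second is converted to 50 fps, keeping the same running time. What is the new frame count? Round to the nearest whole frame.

407203 frames

Frames at target rate = 244322 × (50) / (30) = 1221610/3 ≈ 407203.333.
Nearest whole frame: 407203.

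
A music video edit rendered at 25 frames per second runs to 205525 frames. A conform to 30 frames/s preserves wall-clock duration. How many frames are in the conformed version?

246630 frames

Target frames = source frames × (target rate / source rate) = 205525 × (30)/(25) = 205525 × 6/5 = 246630.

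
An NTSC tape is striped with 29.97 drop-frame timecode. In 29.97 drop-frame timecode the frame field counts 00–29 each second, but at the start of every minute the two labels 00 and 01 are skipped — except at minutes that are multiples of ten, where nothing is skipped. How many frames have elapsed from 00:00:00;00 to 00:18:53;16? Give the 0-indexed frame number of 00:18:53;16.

33972

Complete 10-minute blocks: 1, each 17982 frames → 17982.
Remaining 8 whole minutes in the current block: 1800 + 7 × 1798 = 14386 frames.
Within the current minute: 53 × 30 + 16 − 2 = 1604 (labels ;00/;01 skipped at this minute). Total = 17982 + 14386 + 1604 = 33972.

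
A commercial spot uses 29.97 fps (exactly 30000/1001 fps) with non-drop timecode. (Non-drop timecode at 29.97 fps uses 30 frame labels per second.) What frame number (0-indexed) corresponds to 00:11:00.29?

frame 19829

Total seconds to the label: (0 × 3600 + 11 × 60 + 0) = 660.
Frame index = 660 × 30 + 29 = 19829.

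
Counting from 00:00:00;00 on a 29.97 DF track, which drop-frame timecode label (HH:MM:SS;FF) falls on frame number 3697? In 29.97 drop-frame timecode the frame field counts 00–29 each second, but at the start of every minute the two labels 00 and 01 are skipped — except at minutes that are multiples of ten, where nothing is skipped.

Ten DF minutes hold 17982 frames, so frame 3697 lies in block 0 (frames 0–17981) with 3697 frames into that block.
The block's first minute is 1800 frames and the rest 1798 each; 3697 frames reaches minute 2, so 0 × 18 + 2 × 2 = 4 labels have been skipped so far.
Adding those back, label number 3697 + 4 = 3701 at 30 labels/s is 123 s + 11 f = 0 h 2 min 3 s frame 11, i.e. 00:02:03;11.

00:02:03;11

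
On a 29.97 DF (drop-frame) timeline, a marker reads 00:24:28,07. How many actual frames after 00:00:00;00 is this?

44003

As if non-drop at 30 labels/s: (0 × 3600 + 24 × 60 + 28) × 30 + 7 = 44047.
Minute boundaries passed: 24; those not divisible by 10: 24 − 2 = 22; dropped labels = 2 × 22 = 44.
Actual frame index = 44047 − 44 = 44003.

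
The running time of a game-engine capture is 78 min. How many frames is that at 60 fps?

78 min = 4680 s.
Frames = 4680 × 60 = 280800.

280800 frames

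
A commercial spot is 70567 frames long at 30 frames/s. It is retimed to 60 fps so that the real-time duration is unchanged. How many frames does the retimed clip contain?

141134 frames

Frames at target rate = 70567 × (60) / (30) = 141134.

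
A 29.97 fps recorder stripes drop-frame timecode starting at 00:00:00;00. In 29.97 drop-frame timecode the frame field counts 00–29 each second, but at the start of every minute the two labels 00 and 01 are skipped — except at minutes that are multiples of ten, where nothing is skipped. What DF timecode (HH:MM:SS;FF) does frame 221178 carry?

02:02:59;28

Each 10-minute DF block holds 10 × 60 × 30 − 9 × 2 = 17982 frames. 221178 ÷ 17982 → 12 full blocks, remainder 5394.
Within the partial block the first minute is 1800 frames and each further minute 1798, so 2 further minute boundaries passed. Total skipped labels = 18 × 12 + 2 × 2 = 220.
Non-drop label index = 221178 + 220 = 221398; at 30 labels/s that is 02:02:59:28, i.e. DF 02:02:59;28.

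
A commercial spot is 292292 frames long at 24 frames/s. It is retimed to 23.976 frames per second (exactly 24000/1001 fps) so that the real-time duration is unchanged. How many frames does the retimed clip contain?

Target frames = source frames × (target rate / source rate) = 292292 × (24000/1001)/(24) = 292292 × 1000/1001 = 292000.

292000 frames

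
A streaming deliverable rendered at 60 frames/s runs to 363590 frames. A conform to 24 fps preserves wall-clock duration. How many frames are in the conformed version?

Target frames = source frames × (target rate / source rate) = 363590 × (24)/(60) = 363590 × 2/5 = 145436.

145436 frames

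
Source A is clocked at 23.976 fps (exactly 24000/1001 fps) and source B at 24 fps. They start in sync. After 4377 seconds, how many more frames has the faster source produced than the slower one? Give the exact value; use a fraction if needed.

A emits 24000/1001 × 4377 = 105048000/1001 frames; B emits 24 × 4377 = 105048.
Difference = 105048/1001 frames (≈ 104.9431); B is ahead of A.

105048/1001 frames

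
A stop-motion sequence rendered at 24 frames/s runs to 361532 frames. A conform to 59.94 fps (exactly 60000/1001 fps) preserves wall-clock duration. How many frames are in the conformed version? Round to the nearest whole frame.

Frames at target rate = 361532 × (60000/1001) / (24) = 903830000/1001 ≈ 902927.073.
Nearest whole frame: 902927.

902927 frames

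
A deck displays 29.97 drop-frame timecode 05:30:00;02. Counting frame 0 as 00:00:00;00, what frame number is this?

593408

Complete 10-minute blocks: 33, each 17982 frames → 593406.
Remaining 0 whole minutes in the current block: 0 frames.
Within the current minute: 0 × 30 + 2 = 2. Total = 593406 + 0 + 2 = 593408.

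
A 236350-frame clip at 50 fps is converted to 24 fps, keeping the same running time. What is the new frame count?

113448 frames

Target frames = source frames × (target rate / source rate) = 236350 × (24)/(50) = 236350 × 12/25 = 113448.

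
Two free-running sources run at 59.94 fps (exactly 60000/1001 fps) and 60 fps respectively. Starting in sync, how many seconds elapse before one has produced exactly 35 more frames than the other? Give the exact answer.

7007/12 seconds

The gap grows by |60 − 60000/1001| = 60/1001 frames per second.
Time for a 35-frame gap: 35 ÷ (60/1001) = 7007/12 s.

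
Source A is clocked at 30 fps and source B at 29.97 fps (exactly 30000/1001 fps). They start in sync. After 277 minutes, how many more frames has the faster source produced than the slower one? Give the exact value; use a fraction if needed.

277 min = 16620 s.
A emits 30 × 16620 = 498600 frames; B emits 30000/1001 × 16620 = 498600000/1001.
Difference = 498600/1001 frames (≈ 498.1019); B is behind A.

498600/1001 frames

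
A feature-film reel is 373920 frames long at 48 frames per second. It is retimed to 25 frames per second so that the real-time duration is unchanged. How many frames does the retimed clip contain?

194750 frames

Target frames = source frames × (target rate / source rate) = 373920 × (25)/(48) = 373920 × 25/48 = 194750.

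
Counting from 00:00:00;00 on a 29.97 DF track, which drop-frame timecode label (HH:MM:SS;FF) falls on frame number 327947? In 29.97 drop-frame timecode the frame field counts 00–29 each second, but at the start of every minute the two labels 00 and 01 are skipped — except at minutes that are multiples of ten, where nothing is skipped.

Ten DF minutes hold 17982 frames, so frame 327947 lies in block 18 (frames 323676–341657) with 4271 frames into that block.
The block's first minute is 1800 frames and the rest 1798 each; 4271 frames reaches minute 2, so 18 × 18 + 2 × 2 = 328 labels have been skipped so far.
Adding those back, label number 327947 + 328 = 328275 at 30 labels/s is 10942 s + 15 f = 3 h 2 min 22 s frame 15, i.e. 03:02:22;15.

03:02:22;15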